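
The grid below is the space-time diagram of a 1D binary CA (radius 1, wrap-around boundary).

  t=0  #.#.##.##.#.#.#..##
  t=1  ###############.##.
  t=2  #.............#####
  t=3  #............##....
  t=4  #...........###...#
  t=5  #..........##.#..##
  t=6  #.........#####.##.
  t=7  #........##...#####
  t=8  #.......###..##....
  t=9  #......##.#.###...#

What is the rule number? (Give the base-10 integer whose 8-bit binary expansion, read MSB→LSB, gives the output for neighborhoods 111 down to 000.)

  ### -> .   bit 7 = 0  t=0,i=18
  ##. -> #   bit 6 = 1  t=0,i=0
  #.# -> #   bit 5 = 1  t=0,i=1
  #.. -> .   bit 4 = 0  t=0,i=15
  .## -> #   bit 3 = 1  t=0,i=4
  .#. -> #   bit 2 = 1  t=0,i=2
  ..# -> #   bit 1 = 1  t=0,i=16
  ... -> .   bit 0 = 0  t=2,i=2
  bits 01101110 = 110

110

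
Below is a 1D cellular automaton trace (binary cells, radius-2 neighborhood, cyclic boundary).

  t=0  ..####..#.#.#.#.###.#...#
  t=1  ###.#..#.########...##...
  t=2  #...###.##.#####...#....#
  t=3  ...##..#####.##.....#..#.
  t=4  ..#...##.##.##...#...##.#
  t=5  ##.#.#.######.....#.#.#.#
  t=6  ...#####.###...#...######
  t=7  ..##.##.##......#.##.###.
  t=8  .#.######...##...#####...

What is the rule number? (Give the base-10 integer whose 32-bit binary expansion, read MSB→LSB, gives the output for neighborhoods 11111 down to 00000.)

  #####|#  b31=1 t=1,i=11
  ####.|#  b30=1 t=0,i=4
  ###.#|.  b29=0 t=0,i=18
  ###..|.  b28=0 t=0,i=5
  ##.##|#  b27=1 t=2,i=7
  ##.#.|.  b26=0 t=0,i=19
  ##..#|.  b25=0 t=0,i=6
  ##...|.  b24=0 t=1,i=17
  #.###|#  b23=1 t=0,i=16
  #.##.|#  b22=1 t=2,i=8
  #.#.#|#  b21=1 t=0,i=10
  #.#..|#  b20=1 t=0,i=20
  #..##|#  b19=1 t=0,i=1
  #..#.|#  b18=1 t=0,i=7
  #...#|.  b17=0 t=0,i=22
  #....|.  b16=0 t=2,i=21
  .####|.  b15=0 t=0,i=3
  .###.|.  b14=0 t=0,i=17
  .##.#|#  b13=1 t=2,i=9
  .##..|.  b12=0 t=1,i=21
  .#.##|#  b11=1 t=0,i=15
  .#.#.|#  b10=1 t=0,i=9
  .#..#|#  b9=1 t=0,i=0
  .#...|#  b8=1 t=0,i=21
  ..###|#  b7=1 t=0,i=2
  ..##.|.  b6=0 t=1,i=20
  ..#.#|.  b5=0 t=0,i=8
  ..#..|.  b4=0 t=0,i=24
  ...##|#  b3=1 t=1,i=19
  ...#.|.  b2=0 t=0,i=23
  ....#|.  b1=0 t=2,i=22
  .....|#  b0=1 t=3,i=17
  bits 11001000111111000010111110001001 = 3371970441

3371970441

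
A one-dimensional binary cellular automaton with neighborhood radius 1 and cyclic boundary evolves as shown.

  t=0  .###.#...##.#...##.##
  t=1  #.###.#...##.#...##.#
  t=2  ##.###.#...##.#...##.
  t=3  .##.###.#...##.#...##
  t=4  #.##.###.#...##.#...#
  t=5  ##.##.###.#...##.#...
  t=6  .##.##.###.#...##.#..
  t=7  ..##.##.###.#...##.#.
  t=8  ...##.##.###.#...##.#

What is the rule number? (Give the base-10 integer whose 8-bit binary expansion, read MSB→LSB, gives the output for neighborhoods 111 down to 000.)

240

  ###|#  b7=1 t=0,i=2
  ##.|#  b6=1 t=0,i=3
  #.#|#  b5=1 t=0,i=0
  #..|#  b4=1 t=0,i=6
  .##|.  b3=0 t=0,i=1
  .#.|.  b2=0 t=0,i=5
  ..#|.  b1=0 t=0,i=8
  ...|.  b0=0 t=0,i=7
  bits 11110000 = 240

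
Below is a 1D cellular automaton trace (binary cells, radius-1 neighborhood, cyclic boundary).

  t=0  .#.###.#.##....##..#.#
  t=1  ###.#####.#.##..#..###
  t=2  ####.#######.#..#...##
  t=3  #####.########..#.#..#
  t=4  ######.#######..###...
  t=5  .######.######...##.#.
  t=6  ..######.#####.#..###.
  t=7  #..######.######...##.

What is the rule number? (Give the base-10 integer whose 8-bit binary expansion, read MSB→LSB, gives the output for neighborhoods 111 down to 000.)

  [7] ### => #  t=0,i=4
  [6] ##. => #  t=0,i=5
  [5] #.# => #  t=0,i=0
  [4] #.. => .  t=0,i=11
  [3] .## => .  t=0,i=3
  [2] .#. => #  t=0,i=1
  [1] ..# => .  t=0,i=14
  [0] ... => #  t=0,i=12
  bits 11100101 = 229

229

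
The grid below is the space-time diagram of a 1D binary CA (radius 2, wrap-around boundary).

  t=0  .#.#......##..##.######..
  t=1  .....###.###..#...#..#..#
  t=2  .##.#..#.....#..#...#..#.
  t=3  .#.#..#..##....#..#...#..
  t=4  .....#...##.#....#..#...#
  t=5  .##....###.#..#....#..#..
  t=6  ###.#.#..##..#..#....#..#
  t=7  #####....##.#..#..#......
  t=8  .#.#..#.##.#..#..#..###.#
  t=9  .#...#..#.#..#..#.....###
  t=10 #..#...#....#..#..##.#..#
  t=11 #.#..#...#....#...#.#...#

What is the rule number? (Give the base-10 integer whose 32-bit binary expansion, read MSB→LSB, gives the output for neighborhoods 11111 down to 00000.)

  [31] ##### => .  t=0,i=19
  [30] ####. => #  t=0,i=21
  [29] ###.# => #  t=1,i=7
  [28] ###.. => .  t=0,i=22
  [27] ##.## => .  t=0,i=16
  [26] ##.#. => #  t=2,i=3
  [25] ##..# => .  t=0,i=12
  [24] ##... => .  t=0,i=23
  [23] #.### => .  t=0,i=17
  [22] #.##. => #  t=8,i=8
  [21] #.#.# => #  t=6,i=4
  [20] #.#.. => .  t=0,i=3
  [19] #..## => .  t=0,i=13
  [18] #..#. => #  t=1,i=13
  [17] #...# => #  t=0,i=24
  [16] #.... => #  t=0,i=5
  [15] .#### => #  t=0,i=18
  [14] .###. => .  t=1,i=6
  [13] .##.# => .  t=0,i=15
  [12] .##.. => #  t=0,i=11
  [11] .#.## => .  t=8,i=7
  [10] .#.#. => .  t=0,i=2
  [9] .#..# => .  t=1,i=19
  [8] .#... => .  t=0,i=4
  [7] ..### => .  t=1,i=5
  [6] ..##. => #  t=0,i=10
  [5] ..#.# => .  t=0,i=1
  [4] ..#.. => .  t=1,i=14
  [3] ...## => #  t=0,i=9
  [2] ...#. => .  t=0,i=0
  [1] ....# => .  t=0,i=8
  [0] ..... => #  t=0,i=6
  bits 01100100011001111001000001001001 = 1684508745

1684508745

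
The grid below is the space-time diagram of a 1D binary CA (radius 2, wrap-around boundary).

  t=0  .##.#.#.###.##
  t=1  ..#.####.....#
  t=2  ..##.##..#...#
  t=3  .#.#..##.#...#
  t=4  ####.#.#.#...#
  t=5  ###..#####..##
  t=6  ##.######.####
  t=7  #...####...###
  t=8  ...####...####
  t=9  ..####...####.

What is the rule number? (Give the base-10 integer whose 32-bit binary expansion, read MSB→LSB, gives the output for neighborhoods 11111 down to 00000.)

  #####|#  b31=1 t=4,i=1
  ####.|#  b30=1 t=1,i=6
  ###.#|.  b29=0 t=0,i=10
  ###..|.  b28=0 t=1,i=7
  ##.##|.  b27=0 t=0,i=0
  ##.#.|.  b26=0 t=0,i=3
  ##..#|#  b25=1 t=2,i=7
  ##...|.  b24=0 t=1,i=8
  #.###|.  b23=0 t=0,i=8
  #.##.|.  b22=0 t=0,i=1
  #.#.#|#  b21=1 t=0,i=4
  #.#..|#  b20=1 t=3,i=3
  #..##|#  b19=1 t=2,i=1
  #..#.|.  b18=0 t=1,i=1
  #...#|.  b17=0 t=2,i=11
  #....|#  b16=1 t=1,i=9
  .####|#  b15=1 t=1,i=5
  .###.|.  b14=0 t=0,i=9
  .##.#|#  b13=1 t=0,i=2
  .##..|#  b12=1 t=2,i=6
  .#.##|#  b11=1 t=0,i=7
  .#.#.|#  b10=1 t=0,i=5
  .#..#|.  b9=0 t=1,i=0
  .#...|.  b8=0 t=2,i=10
  ..###|#  b7=1 t=4,i=13
  ..##.|.  b6=0 t=2,i=2
  ..#.#|#  b5=1 t=1,i=2
  ..#..|#  b4=1 t=1,i=13
  ...##|#  b3=1 t=4,i=12
  ...#.|.  b2=0 t=1,i=12
  ....#|.  b1=0 t=1,i=11
  .....|.  b0=0 t=1,i=10
  bits 11000010001110011011110010111000 = 3258563768

3258563768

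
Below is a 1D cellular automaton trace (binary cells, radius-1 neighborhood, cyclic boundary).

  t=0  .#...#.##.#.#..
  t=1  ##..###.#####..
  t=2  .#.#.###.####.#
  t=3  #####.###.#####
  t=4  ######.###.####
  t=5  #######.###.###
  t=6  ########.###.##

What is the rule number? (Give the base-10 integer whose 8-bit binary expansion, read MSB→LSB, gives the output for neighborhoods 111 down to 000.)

230

  nb ###: next=#  (t=1,i=5, bit7=1)
  nb ##.: next=#  (t=0,i=8, bit6=1)
  nb #.#: next=#  (t=0,i=6, bit5=1)
  nb #..: next=.  (t=0,i=2, bit4=0)
  nb .##: next=.  (t=0,i=7, bit3=0)
  nb .#.: next=#  (t=0,i=1, bit2=1)
  nb ..#: next=#  (t=0,i=0, bit1=1)
  nb ...: next=.  (t=0,i=3, bit0=0)
  bits 11100110 = 230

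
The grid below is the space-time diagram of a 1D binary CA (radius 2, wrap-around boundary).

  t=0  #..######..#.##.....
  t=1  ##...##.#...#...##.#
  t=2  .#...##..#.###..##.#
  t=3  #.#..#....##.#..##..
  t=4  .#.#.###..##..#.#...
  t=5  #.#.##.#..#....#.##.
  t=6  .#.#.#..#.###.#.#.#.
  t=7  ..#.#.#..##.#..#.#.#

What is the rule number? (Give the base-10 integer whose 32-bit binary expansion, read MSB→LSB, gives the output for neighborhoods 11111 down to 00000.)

2961256277

  nb #####: next=#  (t=0,i=5, bit31=1)
  nb ####.: next=.  (t=0,i=7, bit30=0)
  nb ###.#: next=#  (t=6,i=12, bit29=1)
  nb ###..: next=#  (t=0,i=8, bit28=1)
  nb ##.##: next=.  (t=1,i=18, bit27=0)
  nb ##.#.: next=.  (t=1,i=7, bit26=0)
  nb ##..#: next=.  (t=0,i=9, bit25=0)
  nb ##...: next=.  (t=0,i=15, bit24=0)
  nb #.###: next=#  (t=1,i=19, bit23=1)
  nb #.##.: next=.  (t=0,i=13, bit22=0)
  nb #.#.#: next=.  (t=2,i=19, bit21=0)
  nb #.#..: next=.  (t=1,i=8, bit20=0)
  nb #..##: next=.  (t=0,i=2, bit19=0)
  nb #..#.: next=.  (t=0,i=10, bit18=0)
  nb #...#: next=.  (t=1,i=3, bit17=0)
  nb #....: next=#  (t=0,i=16, bit16=1)
  nb .####: next=.  (t=0,i=4, bit15=0)
  nb .###.: next=.  (t=1,i=0, bit14=0)
  nb .##.#: next=#  (t=1,i=6, bit13=1)
  nb .##..: next=.  (t=0,i=14, bit12=0)
  nb .#.##: next=#  (t=0,i=12, bit11=1)
  nb .#.#.: next=#  (t=2,i=0, bit10=1)
  nb .#..#: next=#  (t=0,i=1, bit9=1)
  nb .#...: next=#  (t=1,i=9, bit8=1)
  nb ..###: next=.  (t=0,i=3, bit7=0)
  nb ..##.: next=#  (t=1,i=5, bit6=1)
  nb ..#.#: next=.  (t=0,i=11, bit5=0)
  nb ..#..: next=#  (t=0,i=0, bit4=1)
  nb ...##: next=.  (t=1,i=4, bit3=0)
  nb ...#.: next=#  (t=0,i=19, bit2=1)
  nb ....#: next=.  (t=0,i=18, bit1=0)
  nb .....: next=#  (t=0,i=17, bit0=1)
  bits 10110000100000010010111101010101 = 2961256277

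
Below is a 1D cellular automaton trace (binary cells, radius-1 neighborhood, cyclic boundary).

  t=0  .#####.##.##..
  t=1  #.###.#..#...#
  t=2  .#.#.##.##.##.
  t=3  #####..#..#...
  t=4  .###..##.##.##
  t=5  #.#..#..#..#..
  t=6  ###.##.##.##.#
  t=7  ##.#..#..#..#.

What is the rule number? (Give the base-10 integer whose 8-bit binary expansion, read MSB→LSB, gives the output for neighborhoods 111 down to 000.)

  ### -> #   bit 7 = 1  t=0,i=2
  ##. -> .   bit 6 = 0  t=0,i=5
  #.# -> #   bit 5 = 1  t=0,i=6
  #.. -> .   bit 4 = 0  t=0,i=12
  .## -> .   bit 3 = 0  t=0,i=1
  .#. -> #   bit 2 = 1  t=1,i=6
  ..# -> #   bit 1 = 1  t=0,i=0
  ... -> #   bit 0 = 1  t=0,i=13
  bits 10100111 = 167

167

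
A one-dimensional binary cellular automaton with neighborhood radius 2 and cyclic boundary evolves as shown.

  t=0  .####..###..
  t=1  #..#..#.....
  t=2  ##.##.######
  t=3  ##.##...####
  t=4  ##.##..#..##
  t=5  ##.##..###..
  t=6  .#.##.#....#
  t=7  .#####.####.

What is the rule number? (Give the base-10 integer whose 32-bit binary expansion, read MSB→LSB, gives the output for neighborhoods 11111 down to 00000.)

3832101663

  #####|#  b31=1 t=2,i=8
  ####.|#  b30=1 t=0,i=3
  ###.#|#  b29=1 t=2,i=1
  ###..|.  b28=0 t=0,i=4
  ##.##|.  b27=0 t=2,i=2
  ##.#.|#  b26=1 t=6,i=5
  ##..#|.  b25=0 t=0,i=5
  ##...|.  b24=0 t=0,i=10
  #.###|.  b23=0 t=2,i=6
  #.##.|#  b22=1 t=2,i=3
  #.#.#|#  b21=1 t=6,i=1
  #.#..|.  b20=0 t=6,i=6
  #..##|#  b19=1 t=0,i=6
  #..#.|.  b18=0 t=1,i=2
  #...#|.  b17=0 t=0,i=11
  #....|#  b16=1 t=1,i=8
  .####|.  b15=0 t=0,i=2
  .###.|.  b14=0 t=0,i=8
  .##.#|#  b13=1 t=2,i=4
  .##..|#  b12=1 t=3,i=4
  .#.##|#  b11=1 t=6,i=2
  .#.#.|.  b10=0 t=6,i=0
  .#..#|#  b9=1 t=1,i=1
  .#...|#  b8=1 t=1,i=7
  ..###|.  b7=0 t=0,i=1
  ..##.|.  b6=0 t=5,i=0
  ..#.#|.  b5=0 t=6,i=11
  ..#..|#  b4=1 t=1,i=0
  ...##|#  b3=1 t=0,i=0
  ...#.|#  b2=1 t=1,i=11
  ....#|#  b1=1 t=1,i=10
  .....|#  b0=1 t=1,i=9
  bits 11100100011010010011101100011111 = 3832101663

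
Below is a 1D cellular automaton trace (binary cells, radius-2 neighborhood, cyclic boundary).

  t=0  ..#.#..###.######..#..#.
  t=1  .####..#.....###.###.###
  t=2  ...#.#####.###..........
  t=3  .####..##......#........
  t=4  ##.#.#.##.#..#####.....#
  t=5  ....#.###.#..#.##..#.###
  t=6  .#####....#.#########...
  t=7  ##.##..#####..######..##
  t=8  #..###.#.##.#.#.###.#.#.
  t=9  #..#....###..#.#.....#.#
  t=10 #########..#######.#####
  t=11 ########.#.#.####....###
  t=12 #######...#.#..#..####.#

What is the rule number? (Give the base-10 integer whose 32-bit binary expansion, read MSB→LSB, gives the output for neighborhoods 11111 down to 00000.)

  nb #####: next=#  (t=0,i=13, bit31=1)
  nb ####.: next=#  (t=0,i=15, bit30=1)
  nb ###.#: next=.  (t=0,i=9, bit29=0)
  nb ###..: next=.  (t=0,i=16, bit28=0)
  nb ##.##: next=.  (t=0,i=10, bit27=0)
  nb ##.#.: next=.  (t=4,i=2, bit26=0)
  nb ##..#: next=#  (t=0,i=17, bit25=1)
  nb ##...: next=.  (t=2,i=14, bit24=0)
  nb #.###: next=.  (t=0,i=11, bit23=0)
  nb #.##.: next=#  (t=4,i=7, bit22=1)
  nb #.#.#: next=.  (t=4,i=3, bit21=0)
  nb #.#..: next=#  (t=0,i=4, bit20=1)
  nb #..##: next=.  (t=0,i=6, bit19=0)
  nb #..#.: next=#  (t=0,i=18, bit18=1)
  nb #...#: next=.  (t=0,i=0, bit17=0)
  nb #....: next=#  (t=1,i=9, bit16=1)
  nb .####: next=.  (t=0,i=12, bit15=0)
  nb .###.: next=.  (t=0,i=8, bit14=0)
  nb .##.#: next=#  (t=4,i=8, bit13=1)
  nb .##..: next=#  (t=3,i=8, bit12=1)
  nb .#.##: next=#  (t=2,i=4, bit11=1)
  nb .#.#.: next=#  (t=0,i=3, bit10=1)
  nb .#..#: next=.  (t=0,i=5, bit9=0)
  nb .#...: next=#  (t=0,i=23, bit8=1)
  nb ..###: next=#  (t=0,i=7, bit7=1)
  nb ..##.: next=#  (t=3,i=7, bit6=1)
  nb ..#.#: next=#  (t=0,i=2, bit5=1)
  nb ..#..: next=#  (t=0,i=19, bit4=1)
  nb ...##: next=#  (t=1,i=12, bit3=1)
  nb ...#.: next=#  (t=0,i=1, bit2=1)
  nb ....#: next=#  (t=1,i=11, bit1=1)
  nb .....: next=.  (t=1,i=10, bit0=0)
  bits 11000010010101010011110111111110 = 3260366334

3260366334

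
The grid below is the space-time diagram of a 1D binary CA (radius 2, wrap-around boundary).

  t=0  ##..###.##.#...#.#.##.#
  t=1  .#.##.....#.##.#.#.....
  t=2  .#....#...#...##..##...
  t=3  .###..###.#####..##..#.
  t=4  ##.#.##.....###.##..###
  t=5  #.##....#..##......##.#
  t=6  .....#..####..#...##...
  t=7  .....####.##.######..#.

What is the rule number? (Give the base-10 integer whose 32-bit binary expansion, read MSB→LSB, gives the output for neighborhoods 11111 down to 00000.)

  [31] ##### => #  t=3,i=12
  [30] ####. => #  t=3,i=13
  [29] ###.# => .  t=0,i=6
  [28] ###.. => #  t=0,i=1
  [27] ##.## => .  t=0,i=7
  [26] ##.#. => #  t=0,i=10
  [25] ##..# => .  t=0,i=2
  [24] ##... => .  t=1,i=5
  [23] #.### => .  t=0,i=22
  [22] #.##. => .  t=0,i=8
  [21] #.#.# => #  t=0,i=17
  [20] #.#.. => .  t=0,i=11
  [19] #..## => #  t=0,i=3
  [18] #..#. => #  t=3,i=20
  [17] #...# => #  t=0,i=13
  [16] #.... => #  t=1,i=6
  [15] .#### => .  t=3,i=11
  [14] .###. => .  t=0,i=0
  [13] .##.# => .  t=0,i=9
  [12] .##.. => .  t=1,i=4
  [11] .#.## => .  t=0,i=18
  [10] .#.#. => .  t=0,i=16
  [9] .#..# => #  t=3,i=22
  [8] .#... => #  t=0,i=12
  [7] ..### => #  t=0,i=4
  [6] ..##. => #  t=2,i=14
  [5] ..#.# => #  t=0,i=15
  [4] ..#.. => #  t=2,i=1
  [3] ...## => #  t=2,i=13
  [2] ...#. => .  t=0,i=14
  [1] ....# => .  t=1,i=8
  [0] ..... => .  t=1,i=7
  bits 11010100001011110000001111111000 = 3559851000

3559851000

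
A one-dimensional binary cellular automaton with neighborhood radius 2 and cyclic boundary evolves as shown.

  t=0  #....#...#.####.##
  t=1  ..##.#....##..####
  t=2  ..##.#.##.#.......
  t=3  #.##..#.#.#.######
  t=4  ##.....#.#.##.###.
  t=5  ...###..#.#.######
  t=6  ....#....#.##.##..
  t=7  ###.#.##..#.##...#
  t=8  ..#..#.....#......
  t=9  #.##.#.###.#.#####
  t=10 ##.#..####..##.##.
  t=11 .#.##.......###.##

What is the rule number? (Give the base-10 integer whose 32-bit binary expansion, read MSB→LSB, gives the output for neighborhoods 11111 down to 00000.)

  [31] ##### => #  t=3,i=14
  [30] ####. => .  t=0,i=13
  [29] ###.# => #  t=0,i=14
  [28] ###.. => .  t=0,i=0
  [27] ##.## => #  t=0,i=15
  [26] ##.#. => .  t=1,i=4
  [25] ##..# => .  t=1,i=0
  [24] ##... => .  t=0,i=1
  [23] #.### => #  t=0,i=11
  [22] #.##. => .  t=2,i=7
  [21] #.#.# => .  t=2,i=5
  [20] #.#.. => #  t=1,i=5
  [19] #..## => .  t=1,i=1
  [18] #..#. => .  t=3,i=5
  [17] #...# => .  t=0,i=7
  [16] #.... => #  t=0,i=2
  [15] .#### => .  t=0,i=12
  [14] .###. => #  t=0,i=17
  [13] .##.# => #  t=1,i=3
  [12] .##.. => .  t=1,i=11
  [11] .#.## => #  t=0,i=10
  [10] .#.#. => #  t=3,i=7
  [9] .#..# => #  t=8,i=3
  [8] .#... => .  t=0,i=6
  [7] ..### => .  t=1,i=14
  [6] ..##. => #  t=1,i=2
  [5] ..#.# => .  t=0,i=9
  [4] ..#.. => #  t=0,i=5
  [3] ...## => .  t=1,i=9
  [2] ...#. => .  t=0,i=4
  [1] ....# => #  t=0,i=3
  [0] ..... => #  t=2,i=13
  bits 10101000100100010110111001010011 = 2828103251

2828103251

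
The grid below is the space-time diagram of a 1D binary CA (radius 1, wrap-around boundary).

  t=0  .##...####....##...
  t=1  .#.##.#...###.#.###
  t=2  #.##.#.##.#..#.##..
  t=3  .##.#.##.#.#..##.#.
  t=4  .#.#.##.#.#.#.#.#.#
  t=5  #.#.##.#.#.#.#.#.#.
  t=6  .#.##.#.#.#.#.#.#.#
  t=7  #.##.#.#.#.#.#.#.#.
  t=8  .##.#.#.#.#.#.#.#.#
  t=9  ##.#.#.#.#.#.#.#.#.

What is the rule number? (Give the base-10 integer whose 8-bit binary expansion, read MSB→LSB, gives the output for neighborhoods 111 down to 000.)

  ### -> .   bit 7 = 0  t=0,i=7
  ##. -> .   bit 6 = 0  t=0,i=2
  #.# -> #   bit 5 = 1  t=1,i=0
  #.. -> #   bit 4 = 1  t=0,i=3
  .## -> #   bit 3 = 1  t=0,i=1
  .#. -> .   bit 2 = 0  t=1,i=1
  ..# -> .   bit 1 = 0  t=0,i=0
  ... -> #   bit 0 = 1  t=0,i=4
  bits 00111001 = 57

57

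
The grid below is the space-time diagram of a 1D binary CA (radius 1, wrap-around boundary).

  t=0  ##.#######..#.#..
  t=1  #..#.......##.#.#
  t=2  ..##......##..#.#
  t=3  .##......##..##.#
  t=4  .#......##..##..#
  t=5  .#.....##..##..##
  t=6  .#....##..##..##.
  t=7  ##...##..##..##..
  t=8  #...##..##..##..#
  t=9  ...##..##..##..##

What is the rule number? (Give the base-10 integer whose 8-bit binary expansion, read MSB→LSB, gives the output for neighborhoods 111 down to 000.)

  ###|.  b7=0 t=0,i=4
  ##.|.  b6=0 t=0,i=1
  #.#|.  b5=0 t=0,i=2
  #..|.  b4=0 t=0,i=10
  .##|#  b3=1 t=0,i=0
  .#.|#  b2=1 t=0,i=12
  ..#|#  b1=1 t=0,i=11
  ...|.  b0=0 t=1,i=5
  bits 00001110 = 14

14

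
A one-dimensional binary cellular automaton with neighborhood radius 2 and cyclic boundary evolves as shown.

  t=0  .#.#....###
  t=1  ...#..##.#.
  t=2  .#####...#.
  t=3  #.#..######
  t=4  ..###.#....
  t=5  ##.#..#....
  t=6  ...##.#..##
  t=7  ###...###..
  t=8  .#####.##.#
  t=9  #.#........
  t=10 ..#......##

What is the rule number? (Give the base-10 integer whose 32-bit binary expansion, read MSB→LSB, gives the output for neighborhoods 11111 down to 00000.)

286968350

  [31] ##### => .  t=2,i=3
  [30] ####. => .  t=2,i=4
  [29] ###.# => .  t=0,i=10
  [28] ###.. => #  t=2,i=5
  [27] ##.## => .  t=8,i=6
  [26] ##.#. => .  t=0,i=0
  [25] ##..# => .  t=7,i=9
  [24] ##... => #  t=2,i=6
  [23] #.### => .  t=8,i=1
  [22] #.##. => .  t=8,i=7
  [21] #.#.# => .  t=0,i=1
  [20] #.#.. => #  t=0,i=3
  [19] #..## => #  t=1,i=5
  [18] #..#. => .  t=5,i=5
  [17] #...# => #  t=2,i=7
  [16] #.... => .  t=0,i=5
  [15] .#### => #  t=2,i=2
  [14] .###. => #  t=0,i=9
  [13] .##.# => .  t=1,i=7
  [12] .##.. => .  t=6,i=10
  [11] .#.## => #  t=8,i=0
  [10] .#.#. => .  t=0,i=2
  [9] .#..# => #  t=1,i=4
  [8] .#... => .  t=0,i=4
  [7] ..### => .  t=0,i=8
  [6] ..##. => .  t=1,i=6
  [5] ..#.# => .  t=9,i=0
  [4] ..#.. => #  t=1,i=3
  [3] ...## => #  t=0,i=7
  [2] ...#. => #  t=1,i=2
  [1] ....# => #  t=0,i=6
  [0] ..... => .  t=4,i=9
  bits 00010001000110101100101000011110 = 286968350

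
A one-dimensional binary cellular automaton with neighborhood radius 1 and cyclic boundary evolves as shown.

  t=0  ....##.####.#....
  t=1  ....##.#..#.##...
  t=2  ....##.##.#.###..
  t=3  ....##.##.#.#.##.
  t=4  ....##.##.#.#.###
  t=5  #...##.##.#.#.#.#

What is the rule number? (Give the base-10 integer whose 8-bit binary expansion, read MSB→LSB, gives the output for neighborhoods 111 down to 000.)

  ###|.  b7=0 t=0,i=8
  ##.|#  b6=1 t=0,i=5
  #.#|.  b5=0 t=0,i=6
  #..|#  b4=1 t=0,i=13
  .##|#  b3=1 t=0,i=4
  .#.|#  b2=1 t=0,i=12
  ..#|.  b1=0 t=0,i=3
  ...|.  b0=0 t=0,i=0
  bits 01011100 = 92

92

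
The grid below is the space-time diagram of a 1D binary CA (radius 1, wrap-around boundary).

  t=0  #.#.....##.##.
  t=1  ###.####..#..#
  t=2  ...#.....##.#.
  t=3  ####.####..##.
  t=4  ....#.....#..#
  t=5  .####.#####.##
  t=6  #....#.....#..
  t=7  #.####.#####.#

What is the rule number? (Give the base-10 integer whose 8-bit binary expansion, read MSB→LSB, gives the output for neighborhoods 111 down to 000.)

  nb ###: next=.  (t=1,i=0, bit7=0)
  nb ##.: next=.  (t=0,i=9, bit6=0)
  nb #.#: next=#  (t=0,i=1, bit5=1)
  nb #..: next=.  (t=0,i=3, bit4=0)
  nb .##: next=.  (t=0,i=8, bit3=0)
  nb .#.: next=#  (t=0,i=0, bit2=1)
  nb ..#: next=#  (t=0,i=7, bit1=1)
  nb ...: next=#  (t=0,i=4, bit0=1)
  bits 00100111 = 39

39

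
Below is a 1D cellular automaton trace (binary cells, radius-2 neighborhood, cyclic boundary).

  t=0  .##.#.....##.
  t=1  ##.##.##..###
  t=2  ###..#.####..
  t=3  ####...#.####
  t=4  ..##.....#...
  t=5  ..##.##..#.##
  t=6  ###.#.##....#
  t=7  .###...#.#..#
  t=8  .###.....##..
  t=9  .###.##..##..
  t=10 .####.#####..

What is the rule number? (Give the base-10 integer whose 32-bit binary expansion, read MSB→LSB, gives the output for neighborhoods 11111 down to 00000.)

2123977425

  #####|.  b31=0 t=1,i=12
  ####.|#  b30=1 t=1,i=0
  ###.#|#  b29=1 t=1,i=1
  ###..|#  b28=1 t=2,i=2
  ##.##|#  b27=1 t=1,i=2
  ##.#.|#  b26=1 t=0,i=3
  ##..#|#  b25=1 t=0,i=12
  ##...|.  b24=0 t=3,i=4
  #.###|#  b23=1 t=2,i=7
  #.##.|.  b22=0 t=1,i=3
  #.#.#|.  b21=0 t=6,i=4
  #.#..|#  b20=1 t=0,i=4
  #..##|#  b19=1 t=0,i=0
  #..#.|.  b18=0 t=2,i=4
  #...#|.  b17=0 t=3,i=5
  #....|#  b16=1 t=0,i=6
  .####|.  b15=0 t=1,i=11
  .###.|#  b14=1 t=2,i=1
  .##.#|.  b13=0 t=0,i=2
  .##..|#  b12=1 t=0,i=11
  .#.##|.  b11=0 t=2,i=6
  .#.#.|.  b10=0 t=7,i=8
  .#..#|#  b9=1 t=7,i=10
  .#...|.  b8=0 t=0,i=5
  ..###|#  b7=1 t=1,i=10
  ..##.|#  b6=1 t=0,i=1
  ..#.#|.  b5=0 t=2,i=5
  ..#..|#  b4=1 t=4,i=9
  ...##|.  b3=0 t=0,i=9
  ...#.|.  b2=0 t=3,i=6
  ....#|.  b1=0 t=0,i=8
  .....|#  b0=1 t=0,i=7
  bits 01111110100110010101001011010001 = 2123977425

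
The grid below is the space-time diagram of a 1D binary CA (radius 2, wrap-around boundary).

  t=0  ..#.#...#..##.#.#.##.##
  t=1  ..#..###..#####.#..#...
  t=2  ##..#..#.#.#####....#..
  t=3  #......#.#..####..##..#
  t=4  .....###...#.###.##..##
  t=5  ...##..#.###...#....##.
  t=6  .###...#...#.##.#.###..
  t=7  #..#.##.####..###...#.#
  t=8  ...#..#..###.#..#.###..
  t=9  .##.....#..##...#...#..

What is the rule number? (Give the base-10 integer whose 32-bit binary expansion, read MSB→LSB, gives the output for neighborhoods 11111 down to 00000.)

  nb #####: next=#  (t=1,i=12, bit31=1)
  nb ####.: next=#  (t=1,i=13, bit30=1)
  nb ###.#: next=#  (t=1,i=14, bit29=1)
  nb ###..: next=#  (t=1,i=7, bit28=1)
  nb ##.##: next=.  (t=0,i=20, bit27=0)
  nb ##.#.: next=#  (t=0,i=13, bit26=1)
  nb ##..#: next=.  (t=0,i=0, bit25=0)
  nb ##...: next=.  (t=2,i=16, bit24=0)
  nb #.###: next=.  (t=2,i=11, bit23=0)
  nb #.##.: next=.  (t=0,i=18, bit22=0)
  nb #.#.#: next=#  (t=0,i=14, bit21=1)
  nb #.#..: next=.  (t=0,i=4, bit20=0)
  nb #..##: next=#  (t=0,i=10, bit19=1)
  nb #..#.: next=.  (t=0,i=1, bit18=0)
  nb #...#: next=#  (t=0,i=6, bit17=1)
  nb #....: next=.  (t=1,i=21, bit16=0)
  nb .####: next=#  (t=1,i=11, bit15=1)
  nb .###.: next=.  (t=1,i=6, bit14=0)
  nb .##.#: next=#  (t=0,i=12, bit13=1)
  nb .##..: next=.  (t=0,i=22, bit12=0)
  nb .#.##: next=.  (t=0,i=17, bit11=0)
  nb .#.#.: next=.  (t=0,i=3, bit10=0)
  nb .#..#: next=.  (t=0,i=9, bit9=0)
  nb .#...: next=#  (t=0,i=5, bit8=1)
  nb ..###: next=.  (t=1,i=5, bit7=0)
  nb ..##.: next=#  (t=0,i=11, bit6=1)
  nb ..#.#: next=#  (t=0,i=2, bit5=1)
  nb ..#..: next=.  (t=0,i=8, bit4=0)
  nb ...##: next=#  (t=4,i=4, bit3=1)
  nb ...#.: next=#  (t=0,i=7, bit2=1)
  nb ....#: next=#  (t=1,i=0, bit1=1)
  nb .....: next=.  (t=1,i=22, bit0=0)
  bits 11110100001010101010000101101110 = 4096434542

4096434542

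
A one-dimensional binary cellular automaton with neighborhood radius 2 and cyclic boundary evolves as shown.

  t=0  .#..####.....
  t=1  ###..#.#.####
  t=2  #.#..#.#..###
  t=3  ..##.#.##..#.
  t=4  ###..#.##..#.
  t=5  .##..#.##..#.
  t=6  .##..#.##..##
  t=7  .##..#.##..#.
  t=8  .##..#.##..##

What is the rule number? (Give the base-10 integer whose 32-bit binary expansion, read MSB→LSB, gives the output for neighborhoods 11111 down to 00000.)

  #####|#  b31=1 t=1,i=0
  ####.|.  b30=0 t=0,i=6
  ###.#|.  b29=0 t=2,i=0
  ###..|#  b28=1 t=0,i=7
  ##.##|.  b27=0 t=6,i=0
  ##.#.|.  b26=0 t=2,i=1
  ##..#|.  b25=0 t=1,i=3
  ##...|.  b24=0 t=0,i=8
  #.###|.  b23=0 t=1,i=9
  #.##.|#  b22=1 t=3,i=7
  #.#.#|#  b21=1 t=1,i=7
  #.#..|#  b20=1 t=2,i=2
  #..##|.  b19=0 t=0,i=3
  #..#.|.  b18=0 t=1,i=4
  #...#|#  b17=1 t=3,i=0
  #....|#  b16=1 t=0,i=9
  .####|#  b15=1 t=0,i=5
  .###.|#  b14=1 t=4,i=1
  .##.#|.  b13=0 t=3,i=3
  .##..|#  b12=1 t=3,i=8
  .#.##|.  b11=0 t=1,i=8
  .#.#.|.  b10=0 t=1,i=6
  .#..#|#  b9=1 t=0,i=2
  .#...|.  b8=0 t=3,i=12
  ..###|.  b7=0 t=0,i=4
  ..##.|#  b6=1 t=3,i=2
  ..#.#|#  b5=1 t=1,i=5
  ..#..|#  b4=1 t=0,i=1
  ...##|#  b3=1 t=3,i=1
  ...#.|#  b2=1 t=0,i=0
  ....#|#  b1=1 t=0,i=12
  .....|#  b0=1 t=0,i=10
  bits 10010000011100111101001001111111 = 2423509631

2423509631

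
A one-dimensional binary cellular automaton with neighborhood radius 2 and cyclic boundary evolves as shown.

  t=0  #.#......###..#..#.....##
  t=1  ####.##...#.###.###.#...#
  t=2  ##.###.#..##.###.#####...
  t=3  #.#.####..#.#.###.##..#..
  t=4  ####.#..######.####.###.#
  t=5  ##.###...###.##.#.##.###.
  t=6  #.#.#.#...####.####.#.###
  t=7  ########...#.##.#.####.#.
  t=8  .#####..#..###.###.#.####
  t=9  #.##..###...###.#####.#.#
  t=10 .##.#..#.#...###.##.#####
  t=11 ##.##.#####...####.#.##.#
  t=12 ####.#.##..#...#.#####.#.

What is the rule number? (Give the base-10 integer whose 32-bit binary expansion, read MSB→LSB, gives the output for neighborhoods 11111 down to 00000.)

2943667569

  nb #####: next=#  (t=1,i=1, bit31=1)
  nb ####.: next=.  (t=1,i=2, bit30=0)
  nb ###.#: next=#  (t=0,i=0, bit29=1)
  nb ###..: next=.  (t=0,i=11, bit28=0)
  nb ##.##: next=#  (t=1,i=4, bit27=1)
  nb ##.#.: next=#  (t=0,i=1, bit26=1)
  nb ##..#: next=#  (t=0,i=12, bit25=1)
  nb ##...: next=#  (t=1,i=7, bit24=1)
  nb #.###: next=.  (t=1,i=12, bit23=0)
  nb #.##.: next=#  (t=1,i=5, bit22=1)
  nb #.#.#: next=#  (t=3,i=2, bit21=1)
  nb #.#..: next=#  (t=0,i=2, bit20=1)
  nb #..##: next=.  (t=2,i=9, bit19=0)
  nb #..#.: next=#  (t=0,i=13, bit18=1)
  nb #...#: next=.  (t=1,i=8, bit17=0)
  nb #....: next=.  (t=0,i=4, bit16=0)
  nb .####: next=#  (t=1,i=0, bit15=1)
  nb .###.: next=#  (t=0,i=10, bit14=1)
  nb .##.#: next=.  (t=2,i=1, bit13=0)
  nb .##..: next=.  (t=1,i=6, bit12=0)
  nb .#.##: next=#  (t=1,i=11, bit11=1)
  nb .#.#.: next=#  (t=3,i=1, bit10=1)
  nb .#..#: next=.  (t=0,i=15, bit9=0)
  nb .#...: next=#  (t=0,i=3, bit8=1)
  nb ..###: next=.  (t=0,i=9, bit7=0)
  nb ..##.: next=#  (t=2,i=0, bit6=1)
  nb ..#.#: next=#  (t=1,i=10, bit5=1)
  nb ..#..: next=#  (t=0,i=14, bit4=1)
  nb ...##: next=.  (t=0,i=8, bit3=0)
  nb ...#.: next=.  (t=1,i=9, bit2=0)
  nb ....#: next=.  (t=0,i=7, bit1=0)
  nb .....: next=#  (t=0,i=5, bit0=1)
  bits 10101111011101001100110101110001 = 2943667569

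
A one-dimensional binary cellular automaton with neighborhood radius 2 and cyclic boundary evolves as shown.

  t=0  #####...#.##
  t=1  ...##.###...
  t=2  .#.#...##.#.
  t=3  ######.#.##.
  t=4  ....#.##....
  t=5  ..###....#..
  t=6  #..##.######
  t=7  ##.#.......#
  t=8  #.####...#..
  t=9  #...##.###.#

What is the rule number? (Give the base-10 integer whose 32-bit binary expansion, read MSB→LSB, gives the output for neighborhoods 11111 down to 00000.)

1446462838

  ##### -> .   bit 31 = 0  t=0,i=0
  ####. -> #   bit 30 = 1  t=0,i=3
  ###.# -> .   bit 29 = 0  t=3,i=5
  ###.. -> #   bit 28 = 1  t=0,i=4
  ##.## -> .   bit 27 = 0  t=1,i=5
  ##.#. -> #   bit 26 = 1  t=2,i=9
  ##..# -> #   bit 25 = 1  t=6,i=1
  ##... -> .   bit 24 = 0  t=0,i=5
  #.### -> .   bit 23 = 0  t=0,i=10
  #.##. -> .   bit 22 = 0  t=3,i=9
  #.#.# -> #   bit 21 = 1  t=3,i=7
  #.#.. -> #   bit 20 = 1  t=2,i=3
  #..## -> .   bit 19 = 0  t=6,i=2
  #..#. -> #   bit 18 = 1  t=2,i=0
  #...# -> #   bit 17 = 1  t=0,i=6
  #.... -> #   bit 16 = 1  t=1,i=10
  .#### -> .   bit 15 = 0  t=0,i=11
  .###. -> #   bit 14 = 1  t=1,i=7
  .##.# -> .   bit 13 = 0  t=1,i=4
  .##.. -> .   bit 12 = 0  t=4,i=7
  .#.## -> .   bit 11 = 0  t=0,i=9
  .#.#. -> #   bit 10 = 1  t=2,i=2
  .#..# -> .   bit 9 = 0  t=2,i=11
  .#... -> #   bit 8 = 1  t=2,i=4
  ..### -> .   bit 7 = 0  t=5,i=2
  ..##. -> #   bit 6 = 1  t=1,i=3
  ..#.# -> #   bit 5 = 1  t=0,i=8
  ..#.. -> #   bit 4 = 1  t=5,i=9
  ...## -> .   bit 3 = 0  t=1,i=2
  ...#. -> #   bit 2 = 1  t=0,i=7
  ....# -> #   bit 1 = 1  t=1,i=1
  ..... -> .   bit 0 = 0  t=1,i=0
  bits 01010110001101110100010101110110 = 1446462838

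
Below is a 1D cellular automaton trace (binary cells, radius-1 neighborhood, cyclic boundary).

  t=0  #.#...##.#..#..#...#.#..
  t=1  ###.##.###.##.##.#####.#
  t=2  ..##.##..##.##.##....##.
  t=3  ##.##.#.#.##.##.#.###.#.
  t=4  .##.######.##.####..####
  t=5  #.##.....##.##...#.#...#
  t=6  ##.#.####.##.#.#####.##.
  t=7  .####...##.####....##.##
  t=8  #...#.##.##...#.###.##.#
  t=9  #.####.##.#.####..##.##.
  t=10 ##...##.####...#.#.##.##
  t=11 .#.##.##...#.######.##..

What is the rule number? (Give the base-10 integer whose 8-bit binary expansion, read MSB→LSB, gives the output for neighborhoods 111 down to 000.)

  ###|.  b7=0 t=1,i=0
  ##.|#  b6=1 t=0,i=7
  #.#|#  b5=1 t=0,i=1
  #..|.  b4=0 t=0,i=3
  .##|.  b3=0 t=0,i=6
  .#.|#  b2=1 t=0,i=0
  ..#|#  b1=1 t=0,i=5
  ...|#  b0=1 t=0,i=4
  bits 01100111 = 103

103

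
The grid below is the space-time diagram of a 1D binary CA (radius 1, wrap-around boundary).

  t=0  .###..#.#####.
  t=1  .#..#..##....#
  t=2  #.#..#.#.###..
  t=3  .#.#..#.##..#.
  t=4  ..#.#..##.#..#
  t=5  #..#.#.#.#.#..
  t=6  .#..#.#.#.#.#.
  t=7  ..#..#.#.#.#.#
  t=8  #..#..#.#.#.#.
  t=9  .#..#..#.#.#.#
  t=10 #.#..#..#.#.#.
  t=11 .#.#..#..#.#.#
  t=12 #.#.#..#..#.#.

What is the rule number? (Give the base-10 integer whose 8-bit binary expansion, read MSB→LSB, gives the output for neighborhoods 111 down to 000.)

57

  ### -> .   bit 7 = 0  t=0,i=2
  ##. -> .   bit 6 = 0  t=0,i=3
  #.# -> #   bit 5 = 1  t=0,i=7
  #.. -> #   bit 4 = 1  t=0,i=4
  .## -> #   bit 3 = 1  t=0,i=1
  .#. -> .   bit 2 = 0  t=0,i=6
  ..# -> .   bit 1 = 0  t=0,i=0
  ... -> #   bit 0 = 1  t=1,i=10
  bits 00111001 = 57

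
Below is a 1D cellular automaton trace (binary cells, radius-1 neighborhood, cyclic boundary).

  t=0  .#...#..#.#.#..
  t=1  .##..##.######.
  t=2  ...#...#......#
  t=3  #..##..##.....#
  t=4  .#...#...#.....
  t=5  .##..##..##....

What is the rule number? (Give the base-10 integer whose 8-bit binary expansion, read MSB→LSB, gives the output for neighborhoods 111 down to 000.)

52

  nb ###: next=.  (t=1,i=9, bit7=0)
  nb ##.: next=.  (t=1,i=2, bit6=0)
  nb #.#: next=#  (t=0,i=9, bit5=1)
  nb #..: next=#  (t=0,i=2, bit4=1)
  nb .##: next=.  (t=1,i=1, bit3=0)
  nb .#.: next=#  (t=0,i=1, bit2=1)
  nb ..#: next=.  (t=0,i=0, bit1=0)
  nb ...: next=.  (t=0,i=3, bit0=0)
  bits 00110100 = 52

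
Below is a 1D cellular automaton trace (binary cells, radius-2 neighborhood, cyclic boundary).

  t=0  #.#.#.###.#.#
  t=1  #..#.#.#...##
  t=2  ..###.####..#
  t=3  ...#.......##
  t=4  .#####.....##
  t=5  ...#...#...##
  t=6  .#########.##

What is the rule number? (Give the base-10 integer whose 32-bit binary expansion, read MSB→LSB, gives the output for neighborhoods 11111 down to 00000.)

  #####|#  b31=1 t=4,i=3
  ####.|.  b30=0 t=2,i=8
  ###.#|.  b29=0 t=0,i=8
  ###..|.  b28=0 t=1,i=0
  ##.##|.  b27=0 t=2,i=5
  ##.#.|.  b26=0 t=0,i=1
  ##..#|.  b25=0 t=1,i=1
  ##...|.  b24=0 t=3,i=0
  #.###|.  b23=0 t=0,i=6
  #.##.|#  b22=1 t=0,i=12
  #.#.#|.  b21=0 t=0,i=2
  #.#..|#  b20=1 t=1,i=7
  #..##|.  b19=0 t=2,i=1
  #..#.|#  b18=1 t=1,i=2
  #...#|#  b17=1 t=1,i=9
  #....|#  b16=1 t=3,i=5
  .####|.  b15=0 t=2,i=7
  .###.|#  b14=1 t=0,i=7
  .##.#|#  b13=1 t=0,i=0
  .##..|#  b12=1 t=3,i=12
  .#.##|#  b11=1 t=0,i=5
  .#.#.|#  b10=1 t=0,i=3
  .#..#|.  b9=0 t=2,i=0
  .#...|#  b8=1 t=1,i=8
  ..###|.  b7=0 t=1,i=11
  ..##.|#  b6=1 t=3,i=11
  ..#.#|#  b5=1 t=1,i=3
  ..#..|#  b4=1 t=2,i=12
  ...##|.  b3=0 t=1,i=10
  ...#.|#  b2=1 t=3,i=2
  ....#|.  b1=0 t=3,i=9
  .....|.  b0=0 t=3,i=6
  bits 10000000010101110111110101110100 = 2153217396

2153217396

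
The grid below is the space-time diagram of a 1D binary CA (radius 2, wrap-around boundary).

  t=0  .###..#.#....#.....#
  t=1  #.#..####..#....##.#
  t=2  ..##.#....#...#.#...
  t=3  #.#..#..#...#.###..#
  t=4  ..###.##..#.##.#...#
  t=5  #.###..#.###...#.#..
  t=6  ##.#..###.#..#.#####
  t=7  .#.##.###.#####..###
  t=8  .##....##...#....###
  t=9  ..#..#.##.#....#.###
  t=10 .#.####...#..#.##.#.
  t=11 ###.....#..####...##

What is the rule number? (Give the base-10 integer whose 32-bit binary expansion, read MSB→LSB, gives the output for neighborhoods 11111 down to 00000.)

  ##### -> #   bit 31 = 1  t=6,i=17
  ####. -> .   bit 30 = 0  t=1,i=7
  ###.# -> #   bit 29 = 1  t=4,i=4
  ###.. -> .   bit 28 = 0  t=0,i=3
  ##.## -> .   bit 27 = 0  t=1,i=18
  ##.#. -> .   bit 26 = 0  t=1,i=1
  ##..# -> .   bit 25 = 0  t=0,i=4
  ##... -> .   bit 24 = 0  t=5,i=12
  #.### -> .   bit 23 = 0  t=0,i=1
  #.##. -> .   bit 22 = 0  t=1,i=19
  #.#.# -> #   bit 21 = 1  t=7,i=1
  #.#.. -> #   bit 20 = 1  t=0,i=8
  #..## -> .   bit 19 = 0  t=1,i=4
  #..#. -> #   bit 18 = 1  t=0,i=5
  #...# -> #   bit 17 = 1  t=2,i=12
  #.... -> .   bit 16 = 0  t=0,i=10
  .#### -> .   bit 15 = 0  t=1,i=6
  .###. -> #   bit 14 = 1  t=0,i=2
  .##.# -> .   bit 13 = 0  t=1,i=0
  .##.. -> #   bit 12 = 1  t=4,i=7
  .#.## -> #   bit 11 = 1  t=0,i=0
  .#.#. -> #   bit 10 = 1  t=0,i=7
  .#..# -> #   bit 9 = 1  t=1,i=3
  .#... -> .   bit 8 = 0  t=0,i=9
  ..### -> #   bit 7 = 1  t=1,i=5
  ..##. -> #   bit 6 = 1  t=1,i=16
  ..#.# -> #   bit 5 = 1  t=0,i=6
  ..#.. -> .   bit 4 = 0  t=0,i=13
  ...## -> .   bit 3 = 0  t=1,i=15
  ...#. -> .   bit 2 = 0  t=0,i=12
  ....# -> #   bit 1 = 1  t=0,i=11
  ..... -> #   bit 0 = 1  t=0,i=16
  bits 10100000001101100101111011100011 = 2687917795

2687917795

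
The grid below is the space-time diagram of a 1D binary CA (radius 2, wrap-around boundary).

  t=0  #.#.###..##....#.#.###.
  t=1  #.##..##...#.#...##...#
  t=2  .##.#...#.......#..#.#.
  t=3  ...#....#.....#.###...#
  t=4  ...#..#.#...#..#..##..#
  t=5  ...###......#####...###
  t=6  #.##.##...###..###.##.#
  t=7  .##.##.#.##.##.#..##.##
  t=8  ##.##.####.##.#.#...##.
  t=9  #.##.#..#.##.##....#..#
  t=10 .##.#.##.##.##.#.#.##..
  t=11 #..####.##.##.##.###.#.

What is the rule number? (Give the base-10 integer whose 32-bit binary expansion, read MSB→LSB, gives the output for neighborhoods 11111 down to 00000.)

1600391834

  #####|.  b31=0 t=5,i=14
  ####.|#  b30=1 t=5,i=15
  ###.#|.  b29=0 t=0,i=21
  ###..|#  b28=1 t=0,i=6
  ##.##|#  b27=1 t=1,i=1
  ##.#.|#  b26=1 t=0,i=22
  ##..#|#  b25=1 t=0,i=7
  ##...|#  b24=1 t=0,i=11
  #.###|.  b23=0 t=0,i=4
  #.##.|#  b22=1 t=1,i=2
  #.#.#|#  b21=1 t=0,i=0
  #.#..|.  b20=0 t=1,i=13
  #..##|.  b19=0 t=0,i=8
  #..#.|#  b18=1 t=2,i=18
  #...#|.  b17=0 t=1,i=9
  #....|.  b16=0 t=0,i=12
  .####|.  b15=0 t=5,i=13
  .###.|.  b14=0 t=0,i=5
  .##.#|.  b13=0 t=1,i=0
  .##..|.  b12=0 t=0,i=10
  .#.##|#  b11=1 t=0,i=3
  .#.#.|.  b10=0 t=0,i=1
  .#..#|#  b9=1 t=2,i=17
  .#...|.  b8=0 t=1,i=14
  ..###|#  b7=1 t=5,i=3
  ..##.|.  b6=0 t=0,i=9
  ..#.#|.  b5=0 t=0,i=15
  ..#..|#  b4=1 t=2,i=8
  ...##|#  b3=1 t=1,i=16
  ...#.|.  b2=0 t=0,i=14
  ....#|#  b1=1 t=0,i=13
  .....|.  b0=0 t=2,i=11
  bits 01011111011001000000101010011010 = 1600391834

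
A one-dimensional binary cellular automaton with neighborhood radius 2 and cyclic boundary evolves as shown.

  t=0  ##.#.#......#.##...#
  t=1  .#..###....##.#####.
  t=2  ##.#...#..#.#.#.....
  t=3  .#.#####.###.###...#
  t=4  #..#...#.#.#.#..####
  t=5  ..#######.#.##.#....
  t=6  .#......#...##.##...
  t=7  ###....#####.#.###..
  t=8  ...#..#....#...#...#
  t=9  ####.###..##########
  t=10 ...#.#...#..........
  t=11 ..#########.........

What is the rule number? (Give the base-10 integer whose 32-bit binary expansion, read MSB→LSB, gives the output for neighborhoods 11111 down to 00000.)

568210748

  nb #####: next=.  (t=1,i=16, bit31=0)
  nb ####.: next=.  (t=1,i=17, bit30=0)
  nb ###.#: next=#  (t=0,i=1, bit29=1)
  nb ###..: next=.  (t=1,i=6, bit28=0)
  nb ##.##: next=.  (t=1,i=13, bit27=0)
  nb ##.#.: next=.  (t=0,i=2, bit26=0)
  nb ##..#: next=.  (t=1,i=19, bit25=0)
  nb ##...: next=#  (t=0,i=16, bit24=1)
  nb #.###: next=#  (t=1,i=14, bit23=1)
  nb #.##.: next=#  (t=0,i=14, bit22=1)
  nb #.#.#: next=.  (t=0,i=3, bit21=0)
  nb #.#..: next=#  (t=0,i=5, bit20=1)
  nb #..##: next=#  (t=1,i=3, bit19=1)
  nb #..#.: next=#  (t=1,i=0, bit18=1)
  nb #...#: next=#  (t=0,i=17, bit17=1)
  nb #....: next=.  (t=0,i=7, bit16=0)
  nb .####: next=.  (t=1,i=15, bit15=0)
  nb .###.: next=.  (t=0,i=0, bit14=0)
  nb .##.#: next=#  (t=1,i=12, bit13=1)
  nb .##..: next=#  (t=0,i=15, bit12=1)
  nb .#.##: next=.  (t=0,i=13, bit11=0)
  nb .#.#.: next=#  (t=0,i=4, bit10=1)
  nb .#..#: next=.  (t=1,i=2, bit9=0)
  nb .#...: next=#  (t=0,i=6, bit8=1)
  nb ..###: next=.  (t=0,i=19, bit7=0)
  nb ..##.: next=.  (t=1,i=11, bit6=0)
  nb ..#.#: next=#  (t=0,i=12, bit5=1)
  nb ..#..: next=#  (t=1,i=1, bit4=1)
  nb ...##: next=#  (t=0,i=18, bit3=1)
  nb ...#.: next=#  (t=0,i=11, bit2=1)
  nb ....#: next=.  (t=0,i=10, bit1=0)
  nb .....: next=.  (t=0,i=8, bit0=0)
  bits 00100001110111100011010100111100 = 568210748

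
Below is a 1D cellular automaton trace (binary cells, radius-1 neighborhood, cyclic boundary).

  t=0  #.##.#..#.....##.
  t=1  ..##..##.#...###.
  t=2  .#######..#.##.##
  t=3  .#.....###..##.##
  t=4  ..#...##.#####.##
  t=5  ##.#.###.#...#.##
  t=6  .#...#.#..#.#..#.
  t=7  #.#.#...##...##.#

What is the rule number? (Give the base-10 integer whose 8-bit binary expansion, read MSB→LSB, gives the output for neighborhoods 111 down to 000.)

90

  ###|.  b7=0 t=1,i=14
  ##.|#  b6=1 t=0,i=3
  #.#|.  b5=0 t=0,i=1
  #..|#  b4=1 t=0,i=6
  .##|#  b3=1 t=0,i=2
  .#.|.  b2=0 t=0,i=0
  ..#|#  b1=1 t=0,i=7
  ...|.  b0=0 t=0,i=10
  bits 01011010 = 90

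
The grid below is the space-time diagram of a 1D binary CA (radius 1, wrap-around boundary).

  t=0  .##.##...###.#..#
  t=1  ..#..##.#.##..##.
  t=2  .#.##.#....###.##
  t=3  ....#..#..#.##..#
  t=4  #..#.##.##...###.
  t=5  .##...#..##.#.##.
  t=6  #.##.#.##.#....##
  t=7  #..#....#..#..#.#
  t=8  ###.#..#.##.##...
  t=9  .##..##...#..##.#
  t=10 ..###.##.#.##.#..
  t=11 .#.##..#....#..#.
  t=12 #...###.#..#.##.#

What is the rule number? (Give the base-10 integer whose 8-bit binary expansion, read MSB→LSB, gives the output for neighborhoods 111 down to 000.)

210

  ### -> #   bit 7 = 1  t=0,i=10
  ##. -> #   bit 6 = 1  t=0,i=2
  #.# -> .   bit 5 = 0  t=0,i=0
  #.. -> #   bit 4 = 1  t=0,i=6
  .## -> .   bit 3 = 0  t=0,i=1
  .#. -> .   bit 2 = 0  t=0,i=13
  ..# -> #   bit 1 = 1  t=0,i=8
  ... -> .   bit 0 = 0  t=0,i=7
  bits 11010010 = 210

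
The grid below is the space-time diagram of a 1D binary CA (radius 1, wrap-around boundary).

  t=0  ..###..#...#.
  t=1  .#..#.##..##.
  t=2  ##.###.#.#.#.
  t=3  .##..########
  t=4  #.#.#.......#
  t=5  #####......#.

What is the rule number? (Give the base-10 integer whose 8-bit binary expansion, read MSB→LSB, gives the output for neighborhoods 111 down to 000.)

102

  [7] ### => .  t=0,i=3
  [6] ##. => #  t=0,i=4
  [5] #.# => #  t=1,i=5
  [4] #.. => .  t=0,i=5
  [3] .## => .  t=0,i=2
  [2] .#. => #  t=0,i=7
  [1] ..# => #  t=0,i=1
  [0] ... => .  t=0,i=0
  bits 01100110 = 102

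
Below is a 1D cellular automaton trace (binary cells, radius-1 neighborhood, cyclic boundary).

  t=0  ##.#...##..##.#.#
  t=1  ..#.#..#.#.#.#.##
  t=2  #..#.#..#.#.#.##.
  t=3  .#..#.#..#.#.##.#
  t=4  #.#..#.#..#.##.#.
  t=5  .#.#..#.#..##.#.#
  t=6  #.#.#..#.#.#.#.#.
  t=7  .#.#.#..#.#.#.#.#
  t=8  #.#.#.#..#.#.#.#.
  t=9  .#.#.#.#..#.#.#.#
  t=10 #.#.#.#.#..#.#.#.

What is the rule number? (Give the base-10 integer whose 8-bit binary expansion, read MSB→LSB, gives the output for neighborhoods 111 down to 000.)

56

  ### -> .   bit 7 = 0  t=0,i=0
  ##. -> .   bit 6 = 0  t=0,i=1
  #.# -> #   bit 5 = 1  t=0,i=2
  #.. -> #   bit 4 = 1  t=0,i=4
  .## -> #   bit 3 = 1  t=0,i=7
  .#. -> .   bit 2 = 0  t=0,i=3
  ..# -> .   bit 1 = 0  t=0,i=6
  ... -> .   bit 0 = 0  t=0,i=5
  bits 00111000 = 56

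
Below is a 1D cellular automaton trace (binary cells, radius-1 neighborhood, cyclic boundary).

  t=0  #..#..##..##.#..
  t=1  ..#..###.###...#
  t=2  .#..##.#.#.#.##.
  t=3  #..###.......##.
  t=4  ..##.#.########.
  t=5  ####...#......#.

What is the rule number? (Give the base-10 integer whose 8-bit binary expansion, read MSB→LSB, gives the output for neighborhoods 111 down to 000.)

75

  [7] ### => .  t=1,i=6
  [6] ##. => #  t=0,i=7
  [5] #.# => .  t=0,i=12
  [4] #.. => .  t=0,i=1
  [3] .## => #  t=0,i=6
  [2] .#. => .  t=0,i=0
  [1] ..# => #  t=0,i=2
  [0] ... => #  t=1,i=13
  bits 01001011 = 75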